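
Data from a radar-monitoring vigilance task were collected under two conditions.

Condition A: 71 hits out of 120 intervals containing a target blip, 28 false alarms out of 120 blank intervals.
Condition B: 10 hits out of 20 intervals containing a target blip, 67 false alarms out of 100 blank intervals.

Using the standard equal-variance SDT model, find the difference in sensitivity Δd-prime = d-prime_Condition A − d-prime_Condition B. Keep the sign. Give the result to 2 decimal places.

Condition A: z(0.5917) = 0.232, z(0.2333) = -0.728, d' = 0.960
Condition B: z(0.5000) = 0.000, z(0.6700) = 0.440, d' = -0.440
Δd' = d'_Condition A − d'_Condition B = 0.960 − (-0.440) = 1.400
Condition A has the higher sensitivity.

Δd-prime = 1.40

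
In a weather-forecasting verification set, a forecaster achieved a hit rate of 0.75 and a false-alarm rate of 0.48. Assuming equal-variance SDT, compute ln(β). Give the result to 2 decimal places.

ln β = -0.23

z(H) = z(0.75) = 0.674
z(FA) = z(0.48) = -0.050
ln β = −½·[z(H)² − z(FA)²] = −0.5 × (0.454 − 0.003) = -0.2255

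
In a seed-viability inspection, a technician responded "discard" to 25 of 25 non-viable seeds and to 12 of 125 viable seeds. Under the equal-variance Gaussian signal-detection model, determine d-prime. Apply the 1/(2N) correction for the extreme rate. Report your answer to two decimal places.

The hit rate is 25/25 = 1, so apply the 1/(2N) correction: H → 1 − 1/(2·25) = 0.98000.
z(H) = z(0.98000) = 2.054
z(FA) = z(0.09600) = -1.305
d' = 2.054 − (-1.305) = 3.359

d-prime = 3.36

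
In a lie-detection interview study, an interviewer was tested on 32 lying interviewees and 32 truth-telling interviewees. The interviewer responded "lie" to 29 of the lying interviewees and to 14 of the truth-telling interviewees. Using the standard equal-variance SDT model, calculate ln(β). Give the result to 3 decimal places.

H = 29/32 = 0.9062
FA = 14/32 = 0.4375
z(0.9062) = 1.3177, z(0.4375) = -0.1573
ln β = −½·[z(H)² − z(FA)²] = −0.5 × (1.7363 − 0.0247) = -0.8558

ln β = -0.856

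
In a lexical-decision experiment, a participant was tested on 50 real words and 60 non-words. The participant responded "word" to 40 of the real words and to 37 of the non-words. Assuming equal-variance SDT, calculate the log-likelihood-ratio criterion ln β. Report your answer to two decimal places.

ln β = -0.31

H = 40/50 = 0.8000
FA = 37/60 = 0.6167
z(0.8000) = 0.842, z(0.6167) = 0.297
ln β = −½·[z(H)² − z(FA)²] = −0.5 × (0.709 − 0.088) = -0.3105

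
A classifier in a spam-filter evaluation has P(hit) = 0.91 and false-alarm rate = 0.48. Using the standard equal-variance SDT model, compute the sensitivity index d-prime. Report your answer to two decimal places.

d-prime = 1.39

Φ⁻¹(0.91) = 1.3408, Φ⁻¹(0.48) = -0.0502
d' = z(H) − z(FA) = 1.3408 − (-0.0502) = 1.3910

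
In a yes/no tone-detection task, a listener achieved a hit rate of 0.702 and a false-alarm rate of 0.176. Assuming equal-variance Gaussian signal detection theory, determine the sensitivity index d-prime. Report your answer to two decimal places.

d-prime = 1.46

Φ⁻¹(H) = Φ⁻¹(0.702) = 0.5302
Φ⁻¹(FA) = Φ⁻¹(0.176) = -0.9307
d' = z(H) − z(FA) = 0.5302 − (-0.9307) = 1.4609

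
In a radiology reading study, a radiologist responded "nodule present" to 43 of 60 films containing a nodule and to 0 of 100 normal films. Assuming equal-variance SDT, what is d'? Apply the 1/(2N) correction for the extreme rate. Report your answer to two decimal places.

d' = 3.15

The false-alarm rate is 0/100 = 0, so apply the 1/(2N) correction: FA → 1/(2·100) = 0.00500.
z(H) = z(0.71667) = 0.573
z(FA) = z(0.00500) = -2.576
d' = 0.573 − (-2.576) = 3.149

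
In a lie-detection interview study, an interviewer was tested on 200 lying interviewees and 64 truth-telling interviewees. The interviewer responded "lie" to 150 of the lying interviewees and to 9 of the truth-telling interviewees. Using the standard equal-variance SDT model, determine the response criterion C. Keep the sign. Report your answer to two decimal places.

C = 0.20

H = 150/200 = 0.7500
FA = 9/64 = 0.1406
Φ⁻¹(H) = 0.6745
Φ⁻¹(FA) = -1.0776
c = −½·[z(H) + z(FA)] = −0.5 × (0.6745 + (-1.0776)) = 0.20155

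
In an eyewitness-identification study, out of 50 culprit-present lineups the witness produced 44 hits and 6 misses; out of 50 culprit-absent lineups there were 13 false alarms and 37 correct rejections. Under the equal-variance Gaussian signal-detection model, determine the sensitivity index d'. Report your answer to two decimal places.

H = 44/50 = 0.8800
FA = 13/50 = 0.2600
Φ⁻¹(0.8800) = 1.175, Φ⁻¹(0.2600) = -0.643
d' = z(H) − z(FA) = 1.175 − (-0.643) = 1.818

d' = 1.82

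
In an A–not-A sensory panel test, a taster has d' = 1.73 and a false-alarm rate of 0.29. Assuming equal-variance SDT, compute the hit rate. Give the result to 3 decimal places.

z(false-alarm rate) = z(0.29) = -0.5534
z(H) = z(FA) + d' = -0.5534 + 1.73 = 1.1766
hit rate = Φ(1.1766) = 0.8803

hit rate = 0.880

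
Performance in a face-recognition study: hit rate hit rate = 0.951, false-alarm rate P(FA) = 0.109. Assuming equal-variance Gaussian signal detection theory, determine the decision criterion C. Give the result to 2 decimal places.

z(0.951) = 1.655, z(0.109) = -1.232
c = −½·[z(H) + z(FA)] = −0.5 × (1.655 + (-1.232)) = -0.2115

C = -0.21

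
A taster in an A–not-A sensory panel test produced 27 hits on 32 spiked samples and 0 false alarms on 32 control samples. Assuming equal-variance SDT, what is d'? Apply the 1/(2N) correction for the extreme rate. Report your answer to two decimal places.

The false-alarm rate is 0/32 = 0, so apply the 1/(2N) correction: FA → 1/(2·32) = 0.01562.
z(H) = z(0.84375) = 1.010
z(FA) = z(0.01562) = -2.154
d' = 1.010 − (-2.154) = 3.164

d' = 3.16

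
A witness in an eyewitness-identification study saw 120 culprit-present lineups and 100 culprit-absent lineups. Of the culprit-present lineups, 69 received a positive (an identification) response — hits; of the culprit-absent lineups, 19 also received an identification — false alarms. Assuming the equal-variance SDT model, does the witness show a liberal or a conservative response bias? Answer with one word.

conservative

z(H) = 0.189, z(FA) = -0.878
c = −½·(z(H) + z(FA)) = 0.3445
c > 0 → conservative criterion (biased toward responding “no”).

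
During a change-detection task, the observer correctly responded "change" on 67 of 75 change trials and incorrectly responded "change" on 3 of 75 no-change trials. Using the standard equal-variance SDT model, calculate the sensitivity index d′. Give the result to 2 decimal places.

H = 67/75 = 0.8933
FA = 3/75 = 0.0400
z(H) = z(0.8933) = 1.244
z(FA) = z(0.0400) = -1.751
d' = z(H) − z(FA) = 1.244 − (-1.751) = 2.995

d′ = 3.00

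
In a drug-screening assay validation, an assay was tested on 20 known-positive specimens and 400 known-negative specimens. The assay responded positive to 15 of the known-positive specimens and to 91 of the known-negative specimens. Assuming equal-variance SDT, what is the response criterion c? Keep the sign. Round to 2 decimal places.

H = 15/20 = 0.7500
FA = 91/400 = 0.2275
z(H) = z(0.7500) = 0.674
z(FA) = z(0.2275) = -0.747
c = −½·[z(H) + z(FA)] = −0.5 × (0.674 + (-0.747)) = 0.0365
c > 0: the assay has a conservative response bias.

c = 0.04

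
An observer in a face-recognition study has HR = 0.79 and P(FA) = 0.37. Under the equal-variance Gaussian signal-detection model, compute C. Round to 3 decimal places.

C = -0.237

z(H) = 0.8064
z(FA) = -0.3319
c = −½·[z(H) + z(FA)] = −0.5 × (0.8064 + (-0.3319)) = -0.23725
c < 0: the observer has a liberal response bias.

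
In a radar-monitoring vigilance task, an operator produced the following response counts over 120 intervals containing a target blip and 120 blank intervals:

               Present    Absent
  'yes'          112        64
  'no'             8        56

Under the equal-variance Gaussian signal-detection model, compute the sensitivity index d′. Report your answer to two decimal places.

H = 112/120 = 0.9333
FA = 64/120 = 0.5333
z(0.9333) = 1.501, z(0.5333) = 0.084
d' = z(H) − z(FA) = 1.501 − 0.084 = 1.417

d′ = 1.42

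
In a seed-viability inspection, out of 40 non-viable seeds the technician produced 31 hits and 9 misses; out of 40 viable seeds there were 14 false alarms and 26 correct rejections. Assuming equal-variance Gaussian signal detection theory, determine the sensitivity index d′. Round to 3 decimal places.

d′ = 1.141

H = 31/40 = 0.7750
FA = 14/40 = 0.3500
Φ⁻¹(0.7750) = 0.7554, Φ⁻¹(0.3500) = -0.3853
d' = z(H) − z(FA) = 0.7554 − (-0.3853) = 1.1407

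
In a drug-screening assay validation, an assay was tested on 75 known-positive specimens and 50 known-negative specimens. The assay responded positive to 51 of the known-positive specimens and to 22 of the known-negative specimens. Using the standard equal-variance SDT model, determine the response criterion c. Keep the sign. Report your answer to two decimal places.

c = -0.16

H = 51/75 = 0.6800
FA = 22/50 = 0.4400
z(H) = z(0.6800) = 0.468
z(FA) = z(0.4400) = -0.151
c = −½·[z(H) + z(FA)] = −0.5 × (0.468 + (-0.151)) = -0.1585
c < 0: the assay has a liberal response bias.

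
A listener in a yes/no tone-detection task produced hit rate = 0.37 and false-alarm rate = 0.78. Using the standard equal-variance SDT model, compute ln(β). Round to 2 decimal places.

z(H) = z(0.37) = -0.332
z(FA) = z(0.78) = 0.772
ln β = −½·[z(H)² − z(FA)²] = −0.5 × (0.110 − 0.596) = 0.243

ln β = 0.24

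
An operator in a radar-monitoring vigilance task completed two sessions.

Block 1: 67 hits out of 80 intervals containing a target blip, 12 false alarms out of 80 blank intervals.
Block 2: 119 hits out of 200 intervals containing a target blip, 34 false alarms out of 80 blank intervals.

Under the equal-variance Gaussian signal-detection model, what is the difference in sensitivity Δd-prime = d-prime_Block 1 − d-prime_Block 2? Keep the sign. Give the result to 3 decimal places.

Block 1: z(0.8375) = 0.9842, z(0.1500) = -1.0364, d' = 2.0206
Block 2: z(0.5950) = 0.2404, z(0.4250) = -0.1891, d' = 0.4295
Δd' = d'_Block 1 − d'_Block 2 = 2.0206 − 0.4295 = 1.5911
Block 1 has the higher sensitivity.

Δd-prime = 1.591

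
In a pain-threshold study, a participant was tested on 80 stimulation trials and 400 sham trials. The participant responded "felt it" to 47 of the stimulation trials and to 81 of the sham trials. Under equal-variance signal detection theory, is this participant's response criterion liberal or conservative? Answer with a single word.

conservative

z(H) = 0.221, z(FA) = -0.833
c = −½·(z(H) + z(FA)) = 0.306
c > 0 → conservative criterion (biased toward responding “no”).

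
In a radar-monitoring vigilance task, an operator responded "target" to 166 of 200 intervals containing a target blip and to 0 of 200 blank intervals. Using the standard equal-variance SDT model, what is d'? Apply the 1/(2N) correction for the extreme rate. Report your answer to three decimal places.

d' = 3.761

The false-alarm rate is 0/200 = 0, so apply the 1/(2N) correction: FA → 1/(2·200) = 0.00250.
z(H) = z(0.83000) = 0.9542
z(FA) = z(0.00250) = -2.8070
d' = 0.9542 − (-2.8070) = 3.7612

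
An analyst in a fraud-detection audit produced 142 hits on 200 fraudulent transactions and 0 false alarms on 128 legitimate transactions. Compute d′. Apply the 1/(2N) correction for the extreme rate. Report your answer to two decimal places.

d′ = 3.21

The false-alarm rate is 0/128 = 0, so apply the 1/(2N) correction: FA → 1/(2·128) = 0.00391.
z(H) = z(0.71000) = 0.553
z(FA) = z(0.00391) = -2.660
d' = 0.553 − (-2.660) = 3.213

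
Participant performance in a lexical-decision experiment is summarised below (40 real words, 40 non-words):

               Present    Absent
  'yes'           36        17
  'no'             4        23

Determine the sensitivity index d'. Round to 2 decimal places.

H = 36/40 = 0.9000
FA = 17/40 = 0.4250
z(0.9000) = 1.282, z(0.4250) = -0.189
d' = z(H) − z(FA) = 1.282 − (-0.189) = 1.471

d' = 1.47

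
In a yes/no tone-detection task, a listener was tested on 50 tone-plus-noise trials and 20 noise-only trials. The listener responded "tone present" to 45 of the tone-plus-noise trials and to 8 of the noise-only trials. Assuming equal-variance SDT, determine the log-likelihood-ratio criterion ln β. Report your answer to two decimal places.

ln β = -0.79

H = 45/50 = 0.9000
FA = 8/20 = 0.4000
z(0.9000) = 1.282, z(0.4000) = -0.253
ln β = −½·[z(H)² − z(FA)²] = −0.5 × (1.644 − 0.064) = -0.790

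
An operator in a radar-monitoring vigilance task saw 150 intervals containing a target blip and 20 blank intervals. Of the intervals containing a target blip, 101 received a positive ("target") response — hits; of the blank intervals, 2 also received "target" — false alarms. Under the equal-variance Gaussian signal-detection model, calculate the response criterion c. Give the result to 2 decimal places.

H = 101/150 = 0.6733
FA = 2/20 = 0.1000
z(H) = 0.449
z(FA) = -1.282
c = −½·[z(H) + z(FA)] = −0.5 × (0.449 + (-1.282)) = 0.4165
c > 0: the operator has a conservative response bias.

c = 0.42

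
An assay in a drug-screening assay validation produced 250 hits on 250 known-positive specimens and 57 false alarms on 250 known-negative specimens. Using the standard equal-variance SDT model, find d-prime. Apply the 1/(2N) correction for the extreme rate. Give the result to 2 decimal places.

The hit rate is 250/250 = 1, so apply the 1/(2N) correction: H → 1 − 1/(2·250) = 0.99800.
z(H) = z(0.99800) = 2.878
z(FA) = z(0.22800) = -0.745
d' = 2.878 − (-0.745) = 3.623

d-prime = 3.62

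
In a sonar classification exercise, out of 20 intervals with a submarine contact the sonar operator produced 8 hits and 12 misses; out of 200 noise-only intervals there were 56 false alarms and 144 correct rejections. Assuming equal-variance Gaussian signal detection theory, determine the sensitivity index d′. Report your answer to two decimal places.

d′ = 0.33

H = 8/20 = 0.4000
FA = 56/200 = 0.2800
Φ⁻¹(H) = Φ⁻¹(0.4000) = -0.253
Φ⁻¹(FA) = Φ⁻¹(0.2800) = -0.583
d' = z(H) − z(FA) = -0.253 − (-0.583) = 0.330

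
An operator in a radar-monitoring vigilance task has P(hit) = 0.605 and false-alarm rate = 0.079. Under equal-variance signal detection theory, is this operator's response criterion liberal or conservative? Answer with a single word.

conservative

z(H) = 0.266, z(FA) = -1.412
c = −½·(z(H) + z(FA)) = 0.573
c > 0 → conservative criterion (biased toward responding “no”).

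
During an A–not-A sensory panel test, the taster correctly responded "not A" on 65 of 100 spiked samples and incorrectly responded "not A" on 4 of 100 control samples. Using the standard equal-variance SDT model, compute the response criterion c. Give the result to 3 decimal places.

H = 65/100 = 0.6500
FA = 4/100 = 0.0400
Φ⁻¹(0.6500) = 0.3853, Φ⁻¹(0.0400) = -1.7507
c = −½·[z(H) + z(FA)] = −0.5 × (0.3853 + (-1.7507)) = 0.6827
c > 0: the taster has a conservative response bias.

c = 0.683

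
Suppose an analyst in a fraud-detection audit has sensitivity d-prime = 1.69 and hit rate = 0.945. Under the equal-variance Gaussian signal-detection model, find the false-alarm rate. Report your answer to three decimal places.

false-alarm rate = 0.463

z(hit rate) = z(0.945) = 1.5982
z(FA) = z(H) − d' = 1.5982 − 1.69 = -0.0918
false-alarm rate = Φ(-0.0918) = 0.4634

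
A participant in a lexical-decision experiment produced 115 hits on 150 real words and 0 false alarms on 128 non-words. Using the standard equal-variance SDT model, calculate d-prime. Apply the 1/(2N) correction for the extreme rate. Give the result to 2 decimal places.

d-prime = 3.39

The false-alarm rate is 0/128 = 0, so apply the 1/(2N) correction: FA → 1/(2·128) = 0.00391.
z(H) = z(0.76667) = 0.728
z(FA) = z(0.00391) = -2.660
d' = 0.728 − (-2.660) = 3.388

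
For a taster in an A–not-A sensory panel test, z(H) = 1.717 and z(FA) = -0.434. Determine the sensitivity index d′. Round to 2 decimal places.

d′ = 2.15

d' = z(H) − z(FA) = 1.717 − (-0.434) = 2.151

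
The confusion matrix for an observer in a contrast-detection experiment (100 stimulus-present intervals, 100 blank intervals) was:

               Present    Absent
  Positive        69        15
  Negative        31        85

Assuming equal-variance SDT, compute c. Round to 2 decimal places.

c = 0.27

H = 69/100 = 0.6900
FA = 15/100 = 0.1500
z(H) = z(0.6900) = 0.496
z(FA) = z(0.1500) = -1.036
c = −½·[z(H) + z(FA)] = −0.5 × (0.496 + (-1.036)) = 0.270
c > 0: the observer has a conservative response bias.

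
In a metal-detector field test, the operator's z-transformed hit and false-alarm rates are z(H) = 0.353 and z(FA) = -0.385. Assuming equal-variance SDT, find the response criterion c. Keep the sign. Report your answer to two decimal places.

c = 0.02

c = −½·[z(H) + z(FA)] = −½·(0.353 + (-0.385)) = 0.016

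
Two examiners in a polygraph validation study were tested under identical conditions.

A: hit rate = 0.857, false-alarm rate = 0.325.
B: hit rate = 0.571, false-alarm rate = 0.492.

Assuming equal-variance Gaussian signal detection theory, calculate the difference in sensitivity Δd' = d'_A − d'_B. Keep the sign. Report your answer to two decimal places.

A: z(0.857) = 1.067, z(0.325) = -0.454, d' = 1.521
B: z(0.571) = 0.179, z(0.492) = -0.020, d' = 0.199
Δd' = d'_A − d'_B = 1.521 − 0.199 = 1.322
A has the higher sensitivity.

Δd' = 1.32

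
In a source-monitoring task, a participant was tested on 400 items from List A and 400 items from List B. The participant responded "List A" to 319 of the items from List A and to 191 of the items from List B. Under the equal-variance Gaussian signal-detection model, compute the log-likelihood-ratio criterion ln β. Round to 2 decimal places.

ln β = -0.35

H = 319/400 = 0.7975
FA = 191/400 = 0.4775
z(H) = 0.833
z(FA) = -0.056
ln β = −½·[z(H)² − z(FA)²] = −0.5 × (0.694 − 0.003) = -0.3455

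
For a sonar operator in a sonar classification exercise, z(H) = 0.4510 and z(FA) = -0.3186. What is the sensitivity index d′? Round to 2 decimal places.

d' = z(H) − z(FA) = 0.4510 − (-0.3186) = 0.7696

d′ = 0.77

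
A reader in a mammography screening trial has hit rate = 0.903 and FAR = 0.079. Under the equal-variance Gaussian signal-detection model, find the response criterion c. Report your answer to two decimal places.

Φ⁻¹(H) = Φ⁻¹(0.903) = 1.2988
Φ⁻¹(FA) = Φ⁻¹(0.079) = -1.4118
c = −½·[z(H) + z(FA)] = −0.5 × (1.2988 + (-1.4118)) = 0.0565

c = 0.06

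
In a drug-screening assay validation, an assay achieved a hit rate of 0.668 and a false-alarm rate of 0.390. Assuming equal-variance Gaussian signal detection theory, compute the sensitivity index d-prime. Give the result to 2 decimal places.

Φ⁻¹(H) = 0.434
Φ⁻¹(FA) = -0.279
d' = z(H) − z(FA) = 0.434 − (-0.279) = 0.713

d-prime = 0.71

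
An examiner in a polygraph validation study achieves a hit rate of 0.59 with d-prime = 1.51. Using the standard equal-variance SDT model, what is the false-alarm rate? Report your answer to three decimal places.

false-alarm rate = 0.100

z(hit rate) = z(0.59) = 0.2275
z(FA) = z(H) − d' = 0.2275 − 1.51 = -1.2825
false-alarm rate = Φ(-1.2825) = 0.0998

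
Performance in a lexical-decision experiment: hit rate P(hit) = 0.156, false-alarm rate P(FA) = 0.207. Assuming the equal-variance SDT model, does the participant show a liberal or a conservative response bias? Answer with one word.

z(H) = -1.011, z(FA) = -0.817
c = −½·(z(H) + z(FA)) = 0.914
c > 0 → conservative criterion (biased toward responding “no”).

conservative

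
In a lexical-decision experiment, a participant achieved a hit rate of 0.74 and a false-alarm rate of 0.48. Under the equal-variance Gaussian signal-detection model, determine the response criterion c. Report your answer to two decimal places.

c = -0.30

z(H) = z(0.74) = 0.6433
z(FA) = z(0.48) = -0.0502
c = −½·[z(H) + z(FA)] = −0.5 × (0.6433 + (-0.0502)) = -0.29655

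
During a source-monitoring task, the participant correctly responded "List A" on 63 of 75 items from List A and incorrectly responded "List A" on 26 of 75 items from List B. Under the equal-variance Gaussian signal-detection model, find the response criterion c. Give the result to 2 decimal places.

c = -0.30

H = 63/75 = 0.8400
FA = 26/75 = 0.3467
z(0.8400) = 0.9945, z(0.3467) = -0.3942
c = −½·[z(H) + z(FA)] = −0.5 × (0.9945 + (-0.3942)) = -0.30015
c < 0: the participant has a liberal response bias.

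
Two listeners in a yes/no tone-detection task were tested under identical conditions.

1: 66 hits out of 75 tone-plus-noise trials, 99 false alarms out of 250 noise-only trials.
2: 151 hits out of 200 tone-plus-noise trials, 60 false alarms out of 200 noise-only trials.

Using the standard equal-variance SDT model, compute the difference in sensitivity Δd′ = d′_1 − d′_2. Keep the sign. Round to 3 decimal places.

1: z(0.8800) = 1.1750, z(0.3960) = -0.2637, d' = 1.4387
2: z(0.7550) = 0.6903, z(0.3000) = -0.5244, d' = 1.2147
Δd' = d'_1 − d'_2 = 1.4387 − 1.2147 = 0.2240
1 has the higher sensitivity.

Δd′ = 0.224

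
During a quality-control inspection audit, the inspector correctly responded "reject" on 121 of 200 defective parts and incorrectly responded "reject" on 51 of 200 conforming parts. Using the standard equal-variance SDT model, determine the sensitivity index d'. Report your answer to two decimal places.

d' = 0.93

H = 121/200 = 0.6050
FA = 51/200 = 0.2550
Φ⁻¹(H) = Φ⁻¹(0.6050) = 0.2663
Φ⁻¹(FA) = Φ⁻¹(0.2550) = -0.6588
d' = z(H) − z(FA) = 0.2663 − (-0.6588) = 0.9251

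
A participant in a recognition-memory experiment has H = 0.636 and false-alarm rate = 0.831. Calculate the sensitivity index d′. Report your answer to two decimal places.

d′ = -0.61

z(0.636) = 0.348, z(0.831) = 0.958
d' = z(H) − z(FA) = 0.348 − 0.958 = -0.610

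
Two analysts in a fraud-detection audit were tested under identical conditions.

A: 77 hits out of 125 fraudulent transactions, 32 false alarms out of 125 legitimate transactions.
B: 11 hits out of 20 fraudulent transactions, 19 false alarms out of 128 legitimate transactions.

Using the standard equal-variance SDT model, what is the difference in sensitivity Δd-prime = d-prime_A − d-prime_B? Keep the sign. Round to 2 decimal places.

A: z(0.6160) = 0.295, z(0.2560) = -0.656, d' = 0.951
B: z(0.5500) = 0.126, z(0.1484) = -1.043, d' = 1.169
Δd' = d'_A − d'_B = 0.951 − 1.169 = -0.218
B has the higher sensitivity.

Δd-prime = -0.22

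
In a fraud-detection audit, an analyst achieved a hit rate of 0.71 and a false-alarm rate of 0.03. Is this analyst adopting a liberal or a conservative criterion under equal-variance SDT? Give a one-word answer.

z(H) = 0.553, z(FA) = -1.881
c = −½·(z(H) + z(FA)) = 0.664
c > 0 → conservative criterion (biased toward responding “no”).

conservative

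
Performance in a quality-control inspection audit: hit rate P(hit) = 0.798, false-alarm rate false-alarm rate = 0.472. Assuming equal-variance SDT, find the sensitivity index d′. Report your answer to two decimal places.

Φ⁻¹(0.798) = 0.834, Φ⁻¹(0.472) = -0.070
d' = z(H) − z(FA) = 0.834 − (-0.070) = 0.904

d′ = 0.90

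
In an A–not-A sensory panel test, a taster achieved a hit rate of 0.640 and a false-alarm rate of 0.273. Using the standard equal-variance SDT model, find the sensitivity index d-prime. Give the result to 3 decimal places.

z(H) = z(0.640) = 0.3585
z(FA) = z(0.273) = -0.6038
d' = z(H) − z(FA) = 0.3585 − (-0.6038) = 0.9623

d-prime = 0.962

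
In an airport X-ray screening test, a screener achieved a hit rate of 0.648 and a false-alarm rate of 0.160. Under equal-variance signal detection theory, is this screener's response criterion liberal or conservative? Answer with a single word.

conservative

z(H) = 0.380, z(FA) = -0.994
c = −½·(z(H) + z(FA)) = 0.307
c > 0 → conservative criterion (biased toward responding “no”).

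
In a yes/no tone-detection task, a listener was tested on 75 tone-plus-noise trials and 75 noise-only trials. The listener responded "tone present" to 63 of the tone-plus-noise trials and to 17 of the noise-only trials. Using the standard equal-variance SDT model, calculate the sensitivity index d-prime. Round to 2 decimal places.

d-prime = 1.74

H = 63/75 = 0.8400
FA = 17/75 = 0.2267
z(H) = z(0.8400) = 0.9945
z(FA) = z(0.2267) = -0.7498
d' = z(H) − z(FA) = 0.9945 − (-0.7498) = 1.7443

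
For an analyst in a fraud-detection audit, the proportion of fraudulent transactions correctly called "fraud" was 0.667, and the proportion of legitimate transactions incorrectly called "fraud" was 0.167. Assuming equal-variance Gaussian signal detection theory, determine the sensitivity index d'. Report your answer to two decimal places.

d' = 1.40

z(H) = 0.432
z(FA) = -0.966
d' = z(H) − z(FA) = 0.432 − (-0.966) = 1.398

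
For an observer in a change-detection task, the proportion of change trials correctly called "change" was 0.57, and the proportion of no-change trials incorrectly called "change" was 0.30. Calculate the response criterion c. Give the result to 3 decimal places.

Φ⁻¹(H) = 0.1764
Φ⁻¹(FA) = -0.5244
c = −½·[z(H) + z(FA)] = −0.5 × (0.1764 + (-0.5244)) = 0.1740

c = 0.174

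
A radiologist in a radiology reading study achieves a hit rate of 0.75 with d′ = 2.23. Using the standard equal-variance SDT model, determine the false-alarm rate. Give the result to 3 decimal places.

false-alarm rate = 0.060

z(hit rate) = z(0.75) = 0.6745
z(FA) = z(H) − d' = 0.6745 − 2.23 = -1.5555
false-alarm rate = Φ(-1.5555) = 0.0599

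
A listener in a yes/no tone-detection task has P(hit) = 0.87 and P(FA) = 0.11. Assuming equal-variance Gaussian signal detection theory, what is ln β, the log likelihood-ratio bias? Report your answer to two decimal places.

z(H) = 1.126
z(FA) = -1.227
ln β = −½·[z(H)² − z(FA)²] = −0.5 × (1.268 − 1.506) = 0.119

ln β = 0.12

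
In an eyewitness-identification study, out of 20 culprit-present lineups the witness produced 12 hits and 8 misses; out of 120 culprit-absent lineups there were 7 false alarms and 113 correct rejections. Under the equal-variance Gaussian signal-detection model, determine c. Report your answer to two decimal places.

H = 12/20 = 0.6000
FA = 7/120 = 0.0583
z(H) = 0.253
z(FA) = -1.569
c = −½·[z(H) + z(FA)] = −0.5 × (0.253 + (-1.569)) = 0.658
c > 0: the witness has a conservative response bias.

c = 0.66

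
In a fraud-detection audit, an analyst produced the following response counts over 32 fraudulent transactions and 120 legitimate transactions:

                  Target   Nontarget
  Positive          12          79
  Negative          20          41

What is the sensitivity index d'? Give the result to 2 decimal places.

H = 12/32 = 0.3750
FA = 79/120 = 0.6583
z(H) = -0.3186
z(FA) = 0.4078
d' = z(H) − z(FA) = -0.3186 − 0.4078 = -0.7264

d' = -0.73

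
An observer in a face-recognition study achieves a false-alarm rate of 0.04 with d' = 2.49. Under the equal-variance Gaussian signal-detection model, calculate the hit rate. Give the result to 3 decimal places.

z(false-alarm rate) = z(0.04) = -1.7507
z(H) = z(FA) + d' = -1.7507 + 2.49 = 0.7393
hit rate = Φ(0.7393) = 0.7701

hit rate = 0.770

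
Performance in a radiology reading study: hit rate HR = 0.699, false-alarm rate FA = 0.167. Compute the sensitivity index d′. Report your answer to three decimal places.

d′ = 1.488

Φ⁻¹(0.699) = 0.5215, Φ⁻¹(0.167) = -0.9661
d' = z(H) − z(FA) = 0.5215 − (-0.9661) = 1.4876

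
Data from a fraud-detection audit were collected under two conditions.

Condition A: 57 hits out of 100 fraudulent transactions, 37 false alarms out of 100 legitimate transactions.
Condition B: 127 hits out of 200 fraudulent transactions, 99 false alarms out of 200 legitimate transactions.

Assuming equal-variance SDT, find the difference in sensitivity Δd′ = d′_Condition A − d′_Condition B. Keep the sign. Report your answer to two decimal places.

Condition A: z(0.5700) = 0.176, z(0.3700) = -0.332, d' = 0.508
Condition B: z(0.6350) = 0.345, z(0.4950) = -0.013, d' = 0.358
Δd' = d'_Condition A − d'_Condition B = 0.508 − 0.358 = 0.150
Condition A has the higher sensitivity.

Δd′ = 0.15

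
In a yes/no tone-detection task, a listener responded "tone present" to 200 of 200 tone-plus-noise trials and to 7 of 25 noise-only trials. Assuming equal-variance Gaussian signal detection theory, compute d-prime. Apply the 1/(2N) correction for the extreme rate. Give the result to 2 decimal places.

The hit rate is 200/200 = 1, so apply the 1/(2N) correction: H → 1 − 1/(2·200) = 0.99750.
z(H) = z(0.99750) = 2.807
z(FA) = z(0.28000) = -0.583
d' = 2.807 − (-0.583) = 3.390

d-prime = 3.39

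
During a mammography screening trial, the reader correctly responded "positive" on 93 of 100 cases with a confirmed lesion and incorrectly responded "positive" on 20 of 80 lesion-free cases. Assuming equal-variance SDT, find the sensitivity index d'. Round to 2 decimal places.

d' = 2.15

H = 93/100 = 0.9300
FA = 20/80 = 0.2500
z(H) = z(0.9300) = 1.4758
z(FA) = z(0.2500) = -0.6745
d' = z(H) − z(FA) = 1.4758 − (-0.6745) = 2.1503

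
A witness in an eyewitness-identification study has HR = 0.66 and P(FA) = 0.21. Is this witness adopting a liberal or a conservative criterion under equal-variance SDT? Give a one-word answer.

z(H) = 0.412, z(FA) = -0.806
c = −½·(z(H) + z(FA)) = 0.197
c > 0 → conservative criterion (biased toward responding “no”).

conservative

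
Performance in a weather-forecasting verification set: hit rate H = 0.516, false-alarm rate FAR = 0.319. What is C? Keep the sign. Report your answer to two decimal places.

C = 0.22

z(H) = 0.0401
z(FA) = -0.4705
c = −½·[z(H) + z(FA)] = −0.5 × (0.0401 + (-0.4705)) = 0.2152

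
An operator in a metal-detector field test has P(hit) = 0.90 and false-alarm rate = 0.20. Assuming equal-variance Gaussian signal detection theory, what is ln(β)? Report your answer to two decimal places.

Φ⁻¹(H) = 1.282
Φ⁻¹(FA) = -0.842
ln β = −½·[z(H)² − z(FA)²] = −0.5 × (1.644 − 0.709) = -0.4675

ln β = -0.47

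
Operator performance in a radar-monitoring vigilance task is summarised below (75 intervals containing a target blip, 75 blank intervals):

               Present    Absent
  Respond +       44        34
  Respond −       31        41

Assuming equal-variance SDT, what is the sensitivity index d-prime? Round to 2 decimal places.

H = 44/75 = 0.5867
FA = 34/75 = 0.4533
z(H) = 0.2191
z(FA) = -0.1173
d' = z(H) − z(FA) = 0.2191 − (-0.1173) = 0.3364

d-prime = 0.34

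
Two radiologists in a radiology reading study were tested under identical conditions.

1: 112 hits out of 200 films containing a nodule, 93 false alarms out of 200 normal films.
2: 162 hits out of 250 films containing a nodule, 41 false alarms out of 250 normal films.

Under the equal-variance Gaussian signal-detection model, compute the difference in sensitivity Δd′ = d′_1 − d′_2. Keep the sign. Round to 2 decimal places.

Δd′ = -1.12

1: z(0.5600) = 0.151, z(0.4650) = -0.088, d' = 0.239
2: z(0.6480) = 0.380, z(0.1640) = -0.978, d' = 1.358
Δd' = d'_1 − d'_2 = 0.239 − 1.358 = -1.119
2 has the higher sensitivity.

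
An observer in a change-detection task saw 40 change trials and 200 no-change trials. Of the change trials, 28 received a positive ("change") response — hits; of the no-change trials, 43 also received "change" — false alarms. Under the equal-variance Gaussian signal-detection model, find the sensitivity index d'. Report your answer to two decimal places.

H = 28/40 = 0.7000
FA = 43/200 = 0.2150
z(0.7000) = 0.5244, z(0.2150) = -0.7892
d' = z(H) − z(FA) = 0.5244 − (-0.7892) = 1.3136

d' = 1.31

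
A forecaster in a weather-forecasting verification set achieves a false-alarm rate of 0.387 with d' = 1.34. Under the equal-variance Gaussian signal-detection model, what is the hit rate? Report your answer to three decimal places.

z(false-alarm rate) = z(0.387) = -0.2871
z(H) = z(FA) + d' = -0.2871 + 1.34 = 1.0529
hit rate = Φ(1.0529) = 0.8538

hit rate = 0.854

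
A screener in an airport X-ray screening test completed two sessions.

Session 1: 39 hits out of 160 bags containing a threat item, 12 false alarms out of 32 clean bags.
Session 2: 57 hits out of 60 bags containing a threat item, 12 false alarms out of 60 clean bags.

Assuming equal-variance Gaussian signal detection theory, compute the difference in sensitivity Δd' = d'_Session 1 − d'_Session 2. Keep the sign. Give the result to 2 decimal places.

Δd' = -2.86

Session 1: z(0.2437) = -0.694, z(0.3750) = -0.319, d' = -0.375
Session 2: z(0.9500) = 1.645, z(0.2000) = -0.842, d' = 2.487
Δd' = d'_Session 1 − d'_Session 2 = -0.375 − 2.487 = -2.862
Session 2 has the higher sensitivity.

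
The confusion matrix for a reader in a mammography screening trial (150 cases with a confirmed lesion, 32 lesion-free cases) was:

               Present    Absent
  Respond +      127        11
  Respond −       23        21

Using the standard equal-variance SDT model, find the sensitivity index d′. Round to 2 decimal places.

d′ = 1.42

H = 127/150 = 0.8467
FA = 11/32 = 0.3438
z(0.8467) = 1.0224, z(0.3438) = -0.4021
d' = z(H) − z(FA) = 1.0224 − (-0.4021) = 1.4245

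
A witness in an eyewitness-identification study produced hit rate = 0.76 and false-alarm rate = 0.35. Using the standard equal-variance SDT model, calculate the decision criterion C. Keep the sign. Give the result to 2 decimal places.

z(0.76) = 0.706, z(0.35) = -0.385
c = −½·[z(H) + z(FA)] = −0.5 × (0.706 + (-0.385)) = -0.1605
c < 0: the witness has a liberal response bias.

C = -0.16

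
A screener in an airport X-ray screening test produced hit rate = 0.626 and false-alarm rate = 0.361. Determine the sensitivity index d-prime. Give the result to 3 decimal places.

Φ⁻¹(H) = Φ⁻¹(0.626) = 0.3213
Φ⁻¹(FA) = Φ⁻¹(0.361) = -0.3558
d' = z(H) − z(FA) = 0.3213 − (-0.3558) = 0.6771

d-prime = 0.677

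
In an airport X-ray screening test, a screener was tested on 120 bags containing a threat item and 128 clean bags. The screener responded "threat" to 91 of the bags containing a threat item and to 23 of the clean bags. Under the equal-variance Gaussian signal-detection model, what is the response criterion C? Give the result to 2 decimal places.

H = 91/120 = 0.7583
FA = 23/128 = 0.1797
z(0.7583) = 0.701, z(0.1797) = -0.917
c = −½·[z(H) + z(FA)] = −0.5 × (0.701 + (-0.917)) = 0.108
c > 0: the screener has a conservative response bias.

C = 0.11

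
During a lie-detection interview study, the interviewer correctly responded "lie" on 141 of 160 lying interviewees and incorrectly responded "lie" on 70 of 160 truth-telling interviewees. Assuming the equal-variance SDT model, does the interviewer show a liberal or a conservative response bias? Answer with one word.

liberal

z(H) = 1.181, z(FA) = -0.157
c = −½·(z(H) + z(FA)) = -0.512
c < 0 → liberal criterion (biased toward responding “yes”).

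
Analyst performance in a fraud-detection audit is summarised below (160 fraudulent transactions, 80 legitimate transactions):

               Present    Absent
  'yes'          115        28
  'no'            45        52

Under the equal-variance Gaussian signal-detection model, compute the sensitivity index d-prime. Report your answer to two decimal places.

H = 115/160 = 0.7188
FA = 28/80 = 0.3500
z(H) = 0.5793
z(FA) = -0.3853
d' = z(H) − z(FA) = 0.5793 − (-0.3853) = 0.9646

d-prime = 0.96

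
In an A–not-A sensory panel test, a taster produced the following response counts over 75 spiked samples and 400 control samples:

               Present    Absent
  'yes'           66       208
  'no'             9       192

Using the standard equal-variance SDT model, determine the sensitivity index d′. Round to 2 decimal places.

d′ = 1.12

H = 66/75 = 0.8800
FA = 208/400 = 0.5200
z(0.8800) = 1.1750, z(0.5200) = 0.0502
d' = z(H) − z(FA) = 1.1750 − 0.0502 = 1.1248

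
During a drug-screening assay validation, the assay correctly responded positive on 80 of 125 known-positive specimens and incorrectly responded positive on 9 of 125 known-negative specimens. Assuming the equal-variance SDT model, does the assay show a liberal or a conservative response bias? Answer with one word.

conservative

z(H) = 0.358, z(FA) = -1.461
c = −½·(z(H) + z(FA)) = 0.5515
c > 0 → conservative criterion (biased toward responding “no”).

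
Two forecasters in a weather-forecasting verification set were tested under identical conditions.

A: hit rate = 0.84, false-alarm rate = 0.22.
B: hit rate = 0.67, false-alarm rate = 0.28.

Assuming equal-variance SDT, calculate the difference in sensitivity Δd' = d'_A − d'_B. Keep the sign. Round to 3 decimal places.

A: z(0.84) = 0.9945, z(0.22) = -0.7722, d' = 1.7667
B: z(0.67) = 0.4399, z(0.28) = -0.5828, d' = 1.0227
Δd' = d'_A − d'_B = 1.7667 − 1.0227 = 0.7440
A has the higher sensitivity.

Δd' = 0.744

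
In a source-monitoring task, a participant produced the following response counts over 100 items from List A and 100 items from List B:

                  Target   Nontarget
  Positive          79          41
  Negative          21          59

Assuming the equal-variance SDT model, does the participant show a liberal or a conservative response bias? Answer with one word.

liberal

z(H) = 0.806, z(FA) = -0.228
c = −½·(z(H) + z(FA)) = -0.289
c < 0 → liberal criterion (biased toward responding “yes”).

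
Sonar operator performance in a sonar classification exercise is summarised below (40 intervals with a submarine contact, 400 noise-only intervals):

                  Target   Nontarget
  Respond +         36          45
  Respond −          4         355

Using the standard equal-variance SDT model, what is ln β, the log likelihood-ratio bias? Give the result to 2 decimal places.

H = 36/40 = 0.9000
FA = 45/400 = 0.1125
z(0.9000) = 1.282, z(0.1125) = -1.213
ln β = −½·[z(H)² − z(FA)²] = −0.5 × (1.644 − 1.471) = -0.0865

ln β = -0.09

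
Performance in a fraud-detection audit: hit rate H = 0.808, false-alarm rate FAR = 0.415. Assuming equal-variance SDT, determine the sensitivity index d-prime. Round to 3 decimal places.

Φ⁻¹(H) = 0.8705
Φ⁻¹(FA) = -0.2147
d' = z(H) − z(FA) = 0.8705 − (-0.2147) = 1.0852

d-prime = 1.085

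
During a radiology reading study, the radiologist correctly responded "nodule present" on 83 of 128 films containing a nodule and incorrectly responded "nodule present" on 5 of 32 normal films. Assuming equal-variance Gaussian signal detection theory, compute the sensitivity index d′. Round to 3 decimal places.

H = 83/128 = 0.6484
FA = 5/32 = 0.1562
Φ⁻¹(0.6484) = 0.3810, Φ⁻¹(0.1562) = -1.0102
d' = z(H) − z(FA) = 0.3810 − (-1.0102) = 1.3912

d′ = 1.391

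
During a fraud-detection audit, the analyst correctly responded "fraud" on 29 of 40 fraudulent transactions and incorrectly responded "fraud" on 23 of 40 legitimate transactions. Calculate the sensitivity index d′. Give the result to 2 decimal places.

d′ = 0.41

H = 29/40 = 0.7250
FA = 23/40 = 0.5750
z(H) = 0.5978
z(FA) = 0.1891
d' = z(H) − z(FA) = 0.5978 − 0.1891 = 0.4087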